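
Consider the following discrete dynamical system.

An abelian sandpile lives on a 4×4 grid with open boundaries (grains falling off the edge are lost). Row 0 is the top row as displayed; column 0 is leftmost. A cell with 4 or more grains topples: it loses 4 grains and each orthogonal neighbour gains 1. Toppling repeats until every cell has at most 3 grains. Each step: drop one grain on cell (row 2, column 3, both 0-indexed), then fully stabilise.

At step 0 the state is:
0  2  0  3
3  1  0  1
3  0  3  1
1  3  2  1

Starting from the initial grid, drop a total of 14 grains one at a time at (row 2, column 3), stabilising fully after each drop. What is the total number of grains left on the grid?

27

[0] 0  2  0  3
3  1  0  1
3  0  3  1
1  3  2  1
[1] 0  2  0  3
3  1  0  1
3  0  3  2
1  3  2  1
[2] 0  2  0  3
3  1  0  1
3  0  3  3
1  3  2  1
[3] 0  2  0  3
3  1  1  2
3  1  0  1
1  3  3  2
[4] 0  2  0  3
3  1  1  2
3  1  0  2
1  3  3  2
[5] 0  2  0  3
3  1  1  2
3  1  0  3
1  3  3  2
[6] 0  2  0  3
3  1  1  3
3  1  1  0
1  3  3  3
[7] 0  2  0  3
3  1  1  3
3  1  1  1
1  3  3  3
[8] 0  2  0  3
3  1  1  3
3  1  1  2
1  3  3  3
[9] 0  2  0  3
3  1  1  3
3  1  1  3
1  3  3  3
[10] 0  2  1  0
3  1  2  1
3  2  3  2
2  0  1  1
[11] 0  2  1  0
3  1  2  1
3  2  3  3
2  0  1  1
[12] 0  2  1  0
3  1  3  2
3  3  0  1
2  0  2  2
[13] 0  2  1  0
3  1  3  2
3  3  0  2
2  0  2  2
[14] 0  2  1  0
3  1  3  2
3  3  0  3
2  0  2  2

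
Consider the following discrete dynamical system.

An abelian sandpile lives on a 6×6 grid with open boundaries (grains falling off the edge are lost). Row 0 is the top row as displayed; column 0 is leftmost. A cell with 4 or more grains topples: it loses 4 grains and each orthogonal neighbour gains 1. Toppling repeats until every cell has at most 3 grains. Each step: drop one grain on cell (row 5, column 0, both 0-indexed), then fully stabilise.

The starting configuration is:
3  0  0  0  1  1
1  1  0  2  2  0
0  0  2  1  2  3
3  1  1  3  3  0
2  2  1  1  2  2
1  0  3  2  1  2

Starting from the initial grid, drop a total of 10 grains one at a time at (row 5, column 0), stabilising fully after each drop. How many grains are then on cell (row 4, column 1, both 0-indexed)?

3

k=0  3  0  0  0  1  1
1  1  0  2  2  0
0  0  2  1  2  3
3  1  1  3  3  0
2  2  1  1  2  2
1  0  3  2  1  2
k=1  3  0  0  0  1  1
1  1  0  2  2  0
0  0  2  1  2  3
3  1  1  3  3  0
2  2  1  1  2  2
2  0  3  2  1  2
k=2  3  0  0  0  1  1
1  1  0  2  2  0
0  0  2  1  2  3
3  1  1  3  3  0
2  2  1  1  2  2
3  0  3  2  1  2
k=3  3  0  0  0  1  1
1  1  0  2  2  0
0  0  2  1  2  3
3  1  1  3  3  0
3  2  1  1  2  2
0  1  3  2  1  2
k=4  3  0  0  0  1  1
1  1  0  2  2  0
0  0  2  1  2  3
3  1  1  3  3  0
3  2  1  1  2  2
1  1  3  2  1  2
k=5  3  0  0  0  1  1
1  1  0  2  2  0
0  0  2  1  2  3
3  1  1  3  3  0
3  2  1  1  2  2
2  1  3  2  1  2
k=6  3  0  0  0  1  1
1  1  0  2  2  0
0  0  2  1  2  3
3  1  1  3  3  0
3  2  1  1  2  2
3  1  3  2  1  2
k=7  3  0  0  0  1  1
1  1  0  2  2  0
1  0  2  1  2  3
0  2  1  3  3  0
1  3  1  1  2  2
1  2  3  2  1  2
k=8  3  0  0  0  1  1
1  1  0  2  2  0
1  0  2  1  2  3
0  2  1  3  3  0
1  3  1  1  2  2
2  2  3  2  1  2
k=9  3  0  0  0  1  1
1  1  0  2  2  0
1  0  2  1  2  3
0  2  1  3  3  0
1  3  1  1  2  2
3  2  3  2  1  2
k=10  3  0  0  0  1  1
1  1  0  2  2  0
1  0  2  1  2  3
0  2  1  3  3  0
2  3  1  1  2  2
0  3  3  2  1  2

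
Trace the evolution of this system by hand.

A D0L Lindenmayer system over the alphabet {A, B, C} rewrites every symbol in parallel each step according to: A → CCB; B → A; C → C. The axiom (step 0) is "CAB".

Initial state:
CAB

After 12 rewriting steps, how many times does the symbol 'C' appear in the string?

t=0: CAB
t=1: CCCBA
t=2: CCCACCB
t=3: CCCCCBCCA
t=4: CCCCCACCCCB
t=5: CCCCCCCBCCCCA
t=6: CCCCCCCACCCCCCB
t=7: CCCCCCCCCBCCCCCCA
t=8: CCCCCCCCCACCCCCCCCB
t=9: CCCCCCCCCCCBCCCCCCCCA
t=10: CCCCCCCCCCCACCCCCCCCCCB
t=11: CCCCCCCCCCCCCBCCCCCCCCCCA
t=12: CCCCCCCCCCCCCACCCCCCCCCCCCB

25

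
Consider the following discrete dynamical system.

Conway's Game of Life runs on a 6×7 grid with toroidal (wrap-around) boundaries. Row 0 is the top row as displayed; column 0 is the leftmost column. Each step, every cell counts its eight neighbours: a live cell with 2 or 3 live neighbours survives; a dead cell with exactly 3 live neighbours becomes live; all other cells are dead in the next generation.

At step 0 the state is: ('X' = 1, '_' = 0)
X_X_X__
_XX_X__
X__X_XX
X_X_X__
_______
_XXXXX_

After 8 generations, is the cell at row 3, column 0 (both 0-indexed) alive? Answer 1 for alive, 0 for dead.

1

step 0: X_X_X__
_XX_X__
X__X_XX
X_X_X__
_______
_XXXXX_
step 1: X______
__X_X__
X____XX
XX_XXX_
_____X_
_XX_XX_
step 2: __X_XX_
XX___X_
X_X____
XX_____
X______
_X__XXX
step 3: __XX___
X_XXXX_
__X____
X_____X
_____X_
XX_XX_X
step 4: _______
____X__
X_X_XX_
______X
_X__XX_
XX_XXXX
step 5: X__X__X
___XXX_
___XXXX
XX_X__X
_XXX___
XXXX__X
step 6: _______
X_X____
_______
_X____X
____X__
____X_X
step 7: _______
_______
XX_____
_______
X______
_____X_
step 8: _______
_______
_______
XX_____
_______
_______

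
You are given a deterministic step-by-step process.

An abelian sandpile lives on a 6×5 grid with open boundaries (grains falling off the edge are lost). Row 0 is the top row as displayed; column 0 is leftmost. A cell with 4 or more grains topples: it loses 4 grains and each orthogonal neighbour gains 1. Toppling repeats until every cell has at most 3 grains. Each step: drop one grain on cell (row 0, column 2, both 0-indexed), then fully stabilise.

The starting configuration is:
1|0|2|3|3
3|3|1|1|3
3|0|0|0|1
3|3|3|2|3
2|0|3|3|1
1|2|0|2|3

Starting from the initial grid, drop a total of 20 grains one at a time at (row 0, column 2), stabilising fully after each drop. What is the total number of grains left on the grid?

gen 0: 1|0|2|3|3
3|3|1|1|3
3|0|0|0|1
3|3|3|2|3
2|0|3|3|1
1|2|0|2|3
gen 1: 1|0|3|3|3
3|3|1|1|3
3|0|0|0|1
3|3|3|2|3
2|0|3|3|1
1|2|0|2|3
gen 2: 1|1|1|1|1
3|3|2|3|0
3|0|0|0|2
3|3|3|2|3
2|0|3|3|1
1|2|0|2|3
gen 3: 1|1|2|1|1
3|3|2|3|0
3|0|0|0|2
3|3|3|2|3
2|0|3|3|1
1|2|0|2|3
gen 4: 1|1|3|1|1
3|3|2|3|0
3|0|0|0|2
3|3|3|2|3
2|0|3|3|1
1|2|0|2|3
gen 5: 1|2|0|2|1
3|3|3|3|0
3|0|0|0|2
3|3|3|2|3
2|0|3|3|1
1|2|0|2|3
gen 6: 1|2|1|2|1
3|3|3|3|0
3|0|0|0|2
3|3|3|2|3
2|0|3|3|1
1|2|0|2|3
gen 7: 1|2|2|2|1
3|3|3|3|0
3|0|0|0|2
3|3|3|2|3
2|0|3|3|1
1|2|0|2|3
gen 8: 1|2|3|2|1
3|3|3|3|0
3|0|0|0|2
3|3|3|2|3
2|0|3|3|1
1|2|0|2|3
gen 9: 3|0|3|0|2
1|2|2|1|1
1|3|2|2|3
1|1|2|1|0
3|2|1|1|3
1|2|1|3|3
gen 10: 3|1|0|1|2
1|2|3|1|1
1|3|2|2|3
1|1|2|1|0
3|2|1|1|3
1|2|1|3|3
gen 11: 3|1|1|1|2
1|2|3|1|1
1|3|2|2|3
1|1|2|1|0
3|2|1|1|3
1|2|1|3|3
gen 12: 3|1|2|1|2
1|2|3|1|1
1|3|2|2|3
1|1|2|1|0
3|2|1|1|3
1|2|1|3|3
gen 13: 3|1|3|1|2
1|2|3|1|1
1|3|2|2|3
1|1|2|1|0
3|2|1|1|3
1|2|1|3|3
gen 14: 3|2|1|2|2
1|3|0|2|1
1|3|3|2|3
1|1|2|1|0
3|2|1|1|3
1|2|1|3|3
gen 15: 3|2|2|2|2
1|3|0|2|1
1|3|3|2|3
1|1|2|1|0
3|2|1|1|3
1|2|1|3|3
gen 16: 3|2|3|2|2
1|3|0|2|1
1|3|3|2|3
1|1|2|1|0
3|2|1|1|3
1|2|1|3|3
gen 17: 3|3|0|3|2
1|3|1|2|1
1|3|3|2|3
1|1|2|1|0
3|2|1|1|3
1|2|1|3|3
gen 18: 3|3|1|3|2
1|3|1|2|1
1|3|3|2|3
1|1|2|1|0
3|2|1|1|3
1|2|1|3|3
gen 19: 3|3|2|3|2
1|3|1|2|1
1|3|3|2|3
1|1|2|1|0
3|2|1|1|3
1|2|1|3|3
gen 20: 3|3|3|3|2
1|3|1|2|1
1|3|3|2|3
1|1|2|1|0
3|2|1|1|3
1|2|1|3|3

59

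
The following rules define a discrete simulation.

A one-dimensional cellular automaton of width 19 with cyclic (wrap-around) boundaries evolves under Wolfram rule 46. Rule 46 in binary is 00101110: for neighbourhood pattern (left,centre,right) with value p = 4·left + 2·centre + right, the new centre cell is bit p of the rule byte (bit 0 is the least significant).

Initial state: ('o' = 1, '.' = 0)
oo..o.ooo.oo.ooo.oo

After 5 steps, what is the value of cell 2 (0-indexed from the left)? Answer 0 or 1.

0

t=0: oo..o.ooo.oo.ooo.oo
t=1: ...oooo..oo.oo..oo.
t=2: ..oo....oo.oo..oo..
t=3: .oo....oo.oo..oo...
t=4: oo....oo.oo..oo....
t=5: o....oo.oo..oo....o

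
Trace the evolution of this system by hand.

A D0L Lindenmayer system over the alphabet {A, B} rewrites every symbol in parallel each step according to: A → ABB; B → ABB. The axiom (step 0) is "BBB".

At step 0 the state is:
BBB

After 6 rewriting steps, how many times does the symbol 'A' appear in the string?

gen 0: BBB
gen 1: ABBABBABB
gen 2: ABBABBABBABBABBABBABBABBABB
gen 3: ABBABBABBABBABBABBABBABBABBABBABBABBABBABBABBABBABBABBABBABBABBABBABBABBABBABBABB
gen 4: ABBABBABBABBABBABBABBABBABBABBABBABBABBABBABBABBABBABBABBA…BABBABBABBABBABBABBABBABBABBABBABBABBABBABBABBABBABBABBABB  (len 243)
gen 5: ABBABBABBABBABBABBABBABBABBABBABBABBABBABBABBABBABBABBABBA…BABBABBABBABBABBABBABBABBABBABBABBABBABBABBABBABBABBABBABB  (len 729)
gen 6: ABBABBABBABBABBABBABBABBABBABBABBABBABBABBABBABBABBABBABBA…BABBABBABBABBABBABBABBABBABBABBABBABBABBABBABBABBABBABBABB  (len 2187)

729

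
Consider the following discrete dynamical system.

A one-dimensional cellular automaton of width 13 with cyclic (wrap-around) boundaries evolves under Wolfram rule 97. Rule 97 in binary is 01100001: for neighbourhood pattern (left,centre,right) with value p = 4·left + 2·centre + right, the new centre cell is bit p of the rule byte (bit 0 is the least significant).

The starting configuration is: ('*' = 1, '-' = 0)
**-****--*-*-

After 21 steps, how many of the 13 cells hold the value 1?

t=0: **-****--*-*-
t=1: -**---*---*-*
t=2: *-*-*---*--*-
t=3: -*-*--*-----*
t=4: *-*-----***--
t=5: -*--***---*--
t=6: ------*-*---*
t=7: -****--*--*--
t=8: ----*-------*
t=9: -**---*****--
t=10: --*-*-----*-*
t=11: ---*--***--*-
t=12: **------*----
t=13: -*-****---**-
t=14: --*---*-*--*-
t=15: *---*--*-----
t=16: --*------***-
t=17: *---****---*-
t=18: --*----*-*--*
t=19: ----**--*----
t=20: ***--*----***
t=21: --*----**----

3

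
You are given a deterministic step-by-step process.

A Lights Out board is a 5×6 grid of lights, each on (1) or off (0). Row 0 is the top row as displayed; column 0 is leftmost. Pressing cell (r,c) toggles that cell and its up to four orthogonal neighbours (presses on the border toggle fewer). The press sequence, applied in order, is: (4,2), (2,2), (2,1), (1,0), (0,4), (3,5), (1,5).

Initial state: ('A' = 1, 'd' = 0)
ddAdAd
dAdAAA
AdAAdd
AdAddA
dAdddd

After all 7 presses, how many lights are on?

17

gen 0: ddAdAd
dAdAAA
AdAAdd
AdAddA
dAdddd
gen 1: ddAdAd
dAdAAA
AdAAdd
AddddA
ddAAdd
gen 2: ddAdAd
dAAAAA
AAdddd
AdAddA
ddAAdd
gen 3: ddAdAd
ddAAAA
ddAddd
AAAddA
ddAAdd
gen 4: AdAdAd
AAAAAA
AdAddd
AAAddA
ddAAdd
gen 5: AdAAdA
AAAAdA
AdAddd
AAAddA
ddAAdd
gen 6: AdAAdA
AAAAdA
AdAddA
AAAdAd
ddAAdA
gen 7: AdAAdd
AAAAAd
AdAddd
AAAdAd
ddAAdA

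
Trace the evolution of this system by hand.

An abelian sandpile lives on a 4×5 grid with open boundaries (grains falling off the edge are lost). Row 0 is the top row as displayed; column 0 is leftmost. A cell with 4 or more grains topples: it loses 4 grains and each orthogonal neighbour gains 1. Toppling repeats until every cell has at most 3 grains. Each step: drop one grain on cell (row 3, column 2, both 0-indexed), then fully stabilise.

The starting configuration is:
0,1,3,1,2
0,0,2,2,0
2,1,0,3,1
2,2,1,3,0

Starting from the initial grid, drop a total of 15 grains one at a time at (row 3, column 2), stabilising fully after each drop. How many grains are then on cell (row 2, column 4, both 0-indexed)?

gen 0: 0,1,3,1,2
0,0,2,2,0
2,1,0,3,1
2,2,1,3,0
gen 1: 0,1,3,1,2
0,0,2,2,0
2,1,0,3,1
2,2,2,3,0
gen 2: 0,1,3,1,2
0,0,2,2,0
2,1,0,3,1
2,2,3,3,0
gen 3: 0,1,3,1,2
0,0,2,3,0
2,1,2,0,2
2,3,1,1,1
gen 4: 0,1,3,1,2
0,0,2,3,0
2,1,2,0,2
2,3,2,1,1
gen 5: 0,1,3,1,2
0,0,2,3,0
2,1,2,0,2
2,3,3,1,1
gen 6: 0,1,3,1,2
0,0,2,3,0
2,2,3,0,2
3,0,1,2,1
gen 7: 0,1,3,1,2
0,0,2,3,0
2,2,3,0,2
3,0,2,2,1
gen 8: 0,1,3,1,2
0,0,2,3,0
2,2,3,0,2
3,0,3,2,1
gen 9: 0,1,3,1,2
0,0,3,3,0
2,3,0,1,2
3,1,1,3,1
gen 10: 0,1,3,1,2
0,0,3,3,0
2,3,0,1,2
3,1,2,3,1
gen 11: 0,1,3,1,2
0,0,3,3,0
2,3,0,1,2
3,1,3,3,1
gen 12: 0,1,3,1,2
0,0,3,3,0
2,3,1,2,2
3,2,1,0,2
gen 13: 0,1,3,1,2
0,0,3,3,0
2,3,1,2,2
3,2,2,0,2
gen 14: 0,1,3,1,2
0,0,3,3,0
2,3,1,2,2
3,2,3,0,2
gen 15: 0,1,3,1,2
0,0,3,3,0
2,3,2,2,2
3,3,0,1,2

2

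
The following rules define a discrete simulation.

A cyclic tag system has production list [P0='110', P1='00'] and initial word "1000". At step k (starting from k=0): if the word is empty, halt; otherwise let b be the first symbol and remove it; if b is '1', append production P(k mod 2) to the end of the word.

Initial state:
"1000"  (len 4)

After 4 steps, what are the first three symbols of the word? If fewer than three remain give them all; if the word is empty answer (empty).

110

t=0: "1000"  (len 4)
t=1: "000110"  (len 6)
t=2: "00110"  (len 5)
t=3: "0110"  (len 4)
t=4: "110"  (len 3)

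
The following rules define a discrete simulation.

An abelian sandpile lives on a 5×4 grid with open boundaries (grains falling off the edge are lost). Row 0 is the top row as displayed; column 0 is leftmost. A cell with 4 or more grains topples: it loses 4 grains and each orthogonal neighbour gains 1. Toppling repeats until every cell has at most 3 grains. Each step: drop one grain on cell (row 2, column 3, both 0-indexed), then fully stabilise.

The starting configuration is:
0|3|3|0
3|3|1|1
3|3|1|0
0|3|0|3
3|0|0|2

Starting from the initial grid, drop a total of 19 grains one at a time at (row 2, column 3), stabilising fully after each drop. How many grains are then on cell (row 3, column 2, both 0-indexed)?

0) 0|3|3|0
3|3|1|1
3|3|1|0
0|3|0|3
3|0|0|2
1) 0|3|3|0
3|3|1|1
3|3|1|1
0|3|0|3
3|0|0|2
2) 0|3|3|0
3|3|1|1
3|3|1|2
0|3|0|3
3|0|0|2
3) 0|3|3|0
3|3|1|1
3|3|1|3
0|3|0|3
3|0|0|2
4) 0|3|3|0
3|3|1|2
3|3|2|1
0|3|1|0
3|0|0|3
5) 0|3|3|0
3|3|1|2
3|3|2|2
0|3|1|0
3|0|0|3
6) 0|3|3|0
3|3|1|2
3|3|2|3
0|3|1|0
3|0|0|3
7) 0|3|3|0
3|3|1|3
3|3|3|0
0|3|1|1
3|0|0|3
8) 0|3|3|0
3|3|1|3
3|3|3|1
0|3|1|1
3|0|0|3
9) 0|3|3|0
3|3|1|3
3|3|3|2
0|3|1|1
3|0|0|3
10) 0|3|3|0
3|3|1|3
3|3|3|3
0|3|1|1
3|0|0|3
11) 2|1|1|2
1|3|1|1
1|3|2|2
2|0|3|2
3|1|0|3
12) 2|1|1|2
1|3|1|1
1|3|2|3
2|0|3|2
3|1|0|3
13) 2|1|1|2
1|3|1|2
1|3|3|0
2|0|3|3
3|1|0|3
14) 2|1|1|2
1|3|1|2
1|3|3|1
2|0|3|3
3|1|0|3
15) 2|1|1|2
1|3|1|2
1|3|3|2
2|0|3|3
3|1|0|3
16) 2|1|1|2
1|3|1|2
1|3|3|3
2|0|3|3
3|1|0|3
17) 2|2|1|2
2|0|3|3
2|1|2|2
2|2|1|2
3|1|2|0
18) 2|2|1|2
2|0|3|3
2|1|2|3
2|2|1|2
3|1|2|0
19) 2|2|2|3
2|1|1|1
2|2|0|2
2|2|2|3
3|1|2|0

2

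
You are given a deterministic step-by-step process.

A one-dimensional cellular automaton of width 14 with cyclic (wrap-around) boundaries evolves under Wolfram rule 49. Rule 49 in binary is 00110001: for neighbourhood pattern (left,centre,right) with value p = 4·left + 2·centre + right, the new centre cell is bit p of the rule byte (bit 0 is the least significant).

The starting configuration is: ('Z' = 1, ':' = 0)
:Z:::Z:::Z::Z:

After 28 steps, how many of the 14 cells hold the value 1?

t=0: :Z:::Z:::Z::Z:
t=1: ::ZZ::ZZ::Z::Z
t=2: Z:::Z:::Z::Z::
t=3: :ZZ::ZZ::Z::Z:
t=4: :::Z:::Z::Z::Z
t=5: ZZ::ZZ::Z::Z::
t=6: ::Z:::Z::Z::Z:
t=7: Z::ZZ::Z::Z::Z
t=8: :Z:::Z::Z::Z::
t=9: ::ZZ::Z::Z::ZZ
t=10: Z:::Z::Z::Z:::
t=11: :ZZ::Z::Z::ZZ:
t=12: :::Z::Z::Z:::Z
t=13: ZZ::Z::Z::ZZ::
t=14: ::Z::Z::Z:::Z:
t=15: Z::Z::Z::ZZ::Z
t=16: :Z::Z::Z:::Z::
t=17: ::Z::Z::ZZ::ZZ
t=18: Z::Z::Z:::Z:::
t=19: :Z::Z::ZZ::ZZ:
t=20: ::Z::Z:::Z:::Z
t=21: Z::Z::ZZ::ZZ::
t=22: :Z::Z:::Z:::Z:
t=23: ::Z::ZZ::ZZ::Z
t=24: Z::Z:::Z:::Z::
t=25: :Z::ZZ::ZZ::Z:
t=26: ::Z:::Z:::Z::Z
t=27: Z::ZZ::ZZ::Z::
t=28: :Z:::Z:::Z::Z:

4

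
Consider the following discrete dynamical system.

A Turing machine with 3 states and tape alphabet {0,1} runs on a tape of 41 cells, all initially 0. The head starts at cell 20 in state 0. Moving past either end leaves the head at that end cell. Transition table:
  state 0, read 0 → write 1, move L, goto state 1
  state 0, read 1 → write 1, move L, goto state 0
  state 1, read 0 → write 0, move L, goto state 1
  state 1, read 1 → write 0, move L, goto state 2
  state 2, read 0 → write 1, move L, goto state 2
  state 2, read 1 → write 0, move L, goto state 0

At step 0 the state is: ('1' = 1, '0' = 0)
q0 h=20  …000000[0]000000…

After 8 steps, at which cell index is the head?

0) q0 h=20  …000000[0]000000…
1) q1 h=19  …000000[0]100000…
2) q1 h=18  …000000[0]010000…
3) q1 h=17  …000000[0]001000…
4) q1 h=16  …000000[0]000100…
5) q1 h=15  …000000[0]000010…
6) q1 h=14  …000000[0]000001…
7) q1 h=13  …000000[0]000000…
8) q1 h=12  …000000[0]000000…

12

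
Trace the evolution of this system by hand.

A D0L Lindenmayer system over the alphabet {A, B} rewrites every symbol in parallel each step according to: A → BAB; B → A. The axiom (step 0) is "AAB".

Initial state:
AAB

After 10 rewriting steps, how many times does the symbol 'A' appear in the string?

1707

k=0  AAB
k=1  BABBABA
k=2  ABABAABABABAB
k=3  BABABABABABBABABABABABABABA
k=4  ABABABABABABABABABABAABABABABABABABABABABABABABABABAB
k=5  BABABABABABABABABABABABABABABABABABABABABABBABABABABABABABABABABABABABABABABABABABABABABABABABABABABABABABA
k=6  ABABABABABABABABABABABABABABABABABABABABABABABABABABABABAB…ABABABABABABABABABABABABABABABABABABABABABABABABABABABABAB  (len 213)
k=7  BABABABABABABABABABABABABABABABABABABABABABABABABABABABABA…BABABABABABABABABABABABABABABABABABABABABABABABABABABABABA  (len 427)
k=8  ABABABABABABABABABABABABABABABABABABABABABABABABABABABABAB…ABABABABABABABABABABABABABABABABABABABABABABABABABABABABAB  (len 853)
k=9  BABABABABABABABABABABABABABABABABABABABABABABABABABABABABA…BABABABABABABABABABABABABABABABABABABABABABABABABABABABABA  (len 1707)
k=10  ABABABABABABABABABABABABABABABABABABABABABABABABABABABABAB…ABABABABABABABABABABABABABABABABABABABABABABABABABABABABAB  (len 3413)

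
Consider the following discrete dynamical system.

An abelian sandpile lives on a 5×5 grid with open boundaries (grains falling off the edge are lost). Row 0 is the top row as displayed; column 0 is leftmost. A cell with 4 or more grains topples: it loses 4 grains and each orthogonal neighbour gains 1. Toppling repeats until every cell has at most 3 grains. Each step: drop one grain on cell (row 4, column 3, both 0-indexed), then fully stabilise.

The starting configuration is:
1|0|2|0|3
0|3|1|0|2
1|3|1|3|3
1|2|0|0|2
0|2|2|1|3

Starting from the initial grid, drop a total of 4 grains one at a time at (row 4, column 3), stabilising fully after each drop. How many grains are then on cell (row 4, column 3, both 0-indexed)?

t=0: 1|0|2|0|3
0|3|1|0|2
1|3|1|3|3
1|2|0|0|2
0|2|2|1|3
t=1: 1|0|2|0|3
0|3|1|0|2
1|3|1|3|3
1|2|0|0|2
0|2|2|2|3
t=2: 1|0|2|0|3
0|3|1|0|2
1|3|1|3|3
1|2|0|0|2
0|2|2|3|3
t=3: 1|0|2|0|3
0|3|1|0|2
1|3|1|3|3
1|2|0|1|3
0|2|3|1|0
t=4: 1|0|2|0|3
0|3|1|0|2
1|3|1|3|3
1|2|0|1|3
0|2|3|2|0

2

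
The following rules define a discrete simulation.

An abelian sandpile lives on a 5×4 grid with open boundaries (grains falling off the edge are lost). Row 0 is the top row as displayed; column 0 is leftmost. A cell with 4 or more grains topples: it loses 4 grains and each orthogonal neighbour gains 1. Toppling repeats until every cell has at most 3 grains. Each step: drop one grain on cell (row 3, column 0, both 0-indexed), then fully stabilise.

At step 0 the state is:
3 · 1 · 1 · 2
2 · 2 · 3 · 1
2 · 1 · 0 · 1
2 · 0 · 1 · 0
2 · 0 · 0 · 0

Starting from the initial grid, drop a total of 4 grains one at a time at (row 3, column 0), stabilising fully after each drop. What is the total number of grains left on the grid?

[0] 3 · 1 · 1 · 2
2 · 2 · 3 · 1
2 · 1 · 0 · 1
2 · 0 · 1 · 0
2 · 0 · 0 · 0
[1] 3 · 1 · 1 · 2
2 · 2 · 3 · 1
2 · 1 · 0 · 1
3 · 0 · 1 · 0
2 · 0 · 0 · 0
[2] 3 · 1 · 1 · 2
2 · 2 · 3 · 1
3 · 1 · 0 · 1
0 · 1 · 1 · 0
3 · 0 · 0 · 0
[3] 3 · 1 · 1 · 2
2 · 2 · 3 · 1
3 · 1 · 0 · 1
1 · 1 · 1 · 0
3 · 0 · 0 · 0
[4] 3 · 1 · 1 · 2
2 · 2 · 3 · 1
3 · 1 · 0 · 1
2 · 1 · 1 · 0
3 · 0 · 0 · 0

27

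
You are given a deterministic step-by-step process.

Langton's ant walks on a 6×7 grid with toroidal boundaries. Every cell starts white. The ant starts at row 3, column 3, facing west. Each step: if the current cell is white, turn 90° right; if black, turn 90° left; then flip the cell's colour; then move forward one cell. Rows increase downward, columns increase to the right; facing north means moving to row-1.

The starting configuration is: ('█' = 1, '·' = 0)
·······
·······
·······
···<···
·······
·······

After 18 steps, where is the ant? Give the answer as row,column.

step 0: ·······
·······
·······
···<···
·······
·······
step 1: ·······
·······
···^···
···█···
·······
·······
step 2: ·······
·······
···█>··
···█···
·······
·······
step 3: ·······
·······
···██··
···█v··
·······
·······
step 4: ·······
·······
···██··
···<█··
·······
·······
step 5: ·······
·······
···██··
····█··
···v···
·······
step 6: ·······
·······
···██··
····█··
··<█···
·······
step 7: ·······
·······
···██··
··^·█··
··██···
·······
step 8: ·······
·······
···██··
··█>█··
··██···
·······
step 9: ·······
·······
···██··
··███··
··█v···
·······
step 10: ·······
·······
···██··
··███··
··█·>··
·······
step 11: ·······
·······
···██··
··███··
··█·█··
····v··
step 12: ·······
·······
···██··
··███··
··█·█··
···<█··
step 13: ·······
·······
···██··
··███··
··█^█··
···██··
step 14: ·······
·······
···██··
··███··
··██>··
···██··
step 15: ·······
·······
···██··
··██^··
··██···
···██··
step 16: ·······
·······
···██··
··█<···
··██···
···██··
step 17: ·······
·······
···██··
··█····
··█v···
···██··
step 18: ·······
·······
···██··
··█····
··█·>··
···██··

4,4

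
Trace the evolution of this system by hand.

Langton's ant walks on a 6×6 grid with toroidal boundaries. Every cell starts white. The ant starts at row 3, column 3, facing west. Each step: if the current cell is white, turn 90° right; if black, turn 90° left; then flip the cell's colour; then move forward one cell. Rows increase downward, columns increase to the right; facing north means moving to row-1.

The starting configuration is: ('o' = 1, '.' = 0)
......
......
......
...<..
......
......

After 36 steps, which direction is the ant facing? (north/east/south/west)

t=0: ......
......
......
...<..
......
......
t=1: ......
......
...^..
...o..
......
......
t=2: ......
......
...o>.
...o..
......
......
t=3: ......
......
...oo.
...ov.
......
......
t=4: ......
......
...oo.
...<o.
......
......
t=5: ......
......
...oo.
....o.
...v..
......
t=6: ......
......
...oo.
....o.
..<o..
......
t=7: ......
......
...oo.
..^.o.
..oo..
......
t=8: ......
......
...oo.
..o>o.
..oo..
......
t=9: ......
......
...oo.
..ooo.
..ov..
......
t=10: ......
......
...oo.
..ooo.
..o.>.
......
t=11: ......
......
...oo.
..ooo.
..o.o.
....v.
t=12: ......
......
...oo.
..ooo.
..o.o.
...<o.
t=13: ......
......
...oo.
..ooo.
..o^o.
...oo.
t=14: ......
......
...oo.
..ooo.
..oo>.
...oo.
t=15: ......
......
...oo.
..oo^.
..oo..
...oo.
t=16: ......
......
...oo.
..o<..
..oo..
...oo.
t=17: ......
......
...oo.
..o...
..ov..
...oo.
t=18: ......
......
...oo.
..o...
..o.>.
...oo.
t=19: ......
......
...oo.
..o...
..o.o.
...ov.
t=20: ......
......
...oo.
..o...
..o.o.
...o.>
t=21: .....v
......
...oo.
..o...
..o.o.
...o.o
t=22: ....<o
......
...oo.
..o...
..o.o.
...o.o
t=23: ....oo
......
...oo.
..o...
..o.o.
...o^o
t=24: ....oo
......
...oo.
..o...
..o.o.
...oo>
t=25: ....oo
......
...oo.
..o...
..o.o^
...oo.
t=26: ....oo
......
...oo.
..o...
>.o.oo
...oo.
t=27: ....oo
......
...oo.
..o...
o.o.oo
v..oo.
t=28: ....oo
......
...oo.
..o...
o.o.oo
o..oo<
t=29: ....oo
......
...oo.
..o...
o.o.o^
o..ooo
t=30: ....oo
......
...oo.
..o...
o.o.<.
o..ooo
t=31: ....oo
......
...oo.
..o...
o.o...
o..ovo
t=32: ....oo
......
...oo.
..o...
o.o...
o..o.>
t=33: ....oo
......
...oo.
..o...
o.o..^
o..o..
t=34: ....oo
......
...oo.
..o...
>.o..o
o..o..
t=35: ....oo
......
...oo.
^.o...
..o..o
o..o..
t=36: ....oo
......
...oo.
o>o...
..o..o
o..o..

east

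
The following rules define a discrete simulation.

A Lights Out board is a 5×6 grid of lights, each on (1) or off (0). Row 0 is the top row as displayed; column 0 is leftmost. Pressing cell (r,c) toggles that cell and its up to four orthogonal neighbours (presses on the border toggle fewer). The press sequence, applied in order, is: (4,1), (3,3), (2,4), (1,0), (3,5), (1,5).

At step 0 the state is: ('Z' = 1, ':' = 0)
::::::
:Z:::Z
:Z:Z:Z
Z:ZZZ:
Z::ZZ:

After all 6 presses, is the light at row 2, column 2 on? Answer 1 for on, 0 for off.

[0] ::::::
:Z:::Z
:Z:Z:Z
Z:ZZZ:
Z::ZZ:
[1] ::::::
:Z:::Z
:Z:Z:Z
ZZZZZ:
:ZZZZ:
[2] ::::::
:Z:::Z
:Z:::Z
ZZ::::
:ZZ:Z:
[3] ::::::
:Z::ZZ
:Z:ZZ:
ZZ::Z:
:ZZ:Z:
[4] Z:::::
Z:::ZZ
ZZ:ZZ:
ZZ::Z:
:ZZ:Z:
[5] Z:::::
Z:::ZZ
ZZ:ZZZ
ZZ:::Z
:ZZ:ZZ
[6] Z::::Z
Z:::::
ZZ:ZZ:
ZZ:::Z
:ZZ:ZZ

0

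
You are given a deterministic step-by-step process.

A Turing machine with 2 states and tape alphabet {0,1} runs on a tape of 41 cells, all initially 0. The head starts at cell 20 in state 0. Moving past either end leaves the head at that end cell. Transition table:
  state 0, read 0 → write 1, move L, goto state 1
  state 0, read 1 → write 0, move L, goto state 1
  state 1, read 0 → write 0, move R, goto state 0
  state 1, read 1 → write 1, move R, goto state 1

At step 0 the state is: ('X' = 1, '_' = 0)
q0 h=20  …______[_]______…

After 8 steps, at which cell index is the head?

gen 0: q0 h=20  …______[_]______…
gen 1: q1 h=19  …______[_]X_____…
gen 2: q0 h=20  …______[X]______…
gen 3: q1 h=19  …______[_]______…
gen 4: q0 h=20  …______[_]______…
gen 5: q1 h=19  …______[_]X_____…
gen 6: q0 h=20  …______[X]______…
gen 7: q1 h=19  …______[_]______…
gen 8: q0 h=20  …______[_]______…

20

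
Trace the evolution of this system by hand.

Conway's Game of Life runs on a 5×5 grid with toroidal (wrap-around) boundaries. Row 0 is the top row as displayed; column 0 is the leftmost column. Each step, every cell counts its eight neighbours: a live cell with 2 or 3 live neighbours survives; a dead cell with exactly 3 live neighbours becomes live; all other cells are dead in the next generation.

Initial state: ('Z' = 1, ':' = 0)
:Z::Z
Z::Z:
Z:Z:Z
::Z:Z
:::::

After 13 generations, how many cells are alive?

1

[0] :Z::Z
Z::Z:
Z:Z:Z
::Z:Z
:::::
[1] Z:::Z
::ZZ:
Z:Z::
ZZ::Z
Z::Z:
[2] ZZZ::
Z:ZZ:
Z:Z::
::ZZ:
:::Z:
[3] Z::::
Z::Z:
:::::
:ZZZZ
:::ZZ
[4] Z::Z:
::::Z
ZZ:::
Z:Z:Z
:Z:::
[5] Z:::Z
:Z::Z
:Z:Z:
::Z:Z
:ZZZ:
[6] ::::Z
:ZZZZ
:Z:ZZ
Z:::Z
:ZZ::
[7] ::::Z
:Z:::
:Z:::
::::Z
:Z:ZZ
[8] ::ZZZ
Z::::
Z::::
::ZZZ
:::ZZ
[9] Z:Z::
ZZ:Z:
ZZ:Z:
Z:Z::
Z::::
[10] Z:Z::
:::Z:
:::Z:
Z:Z::
Z:::Z
[11] ZZ:Z:
::ZZZ
::ZZZ
ZZ:Z:
Z::ZZ
[12] :Z:::
:::::
:::::
:Z:::
:::Z:
[13] :::::
:::::
:::::
:::::
::Z::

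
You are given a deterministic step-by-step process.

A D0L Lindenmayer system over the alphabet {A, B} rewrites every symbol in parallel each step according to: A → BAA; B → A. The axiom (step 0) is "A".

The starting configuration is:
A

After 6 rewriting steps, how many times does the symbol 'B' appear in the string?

70

gen 0: A
gen 1: BAA
gen 2: ABAABAA
gen 3: BAAABAABAAABAABAA
gen 4: ABAABAABAAABAABAAABAABAABAAABAABAAABAABAA
gen 5: BAAABAABAAABAABAAABAABAABAAABAABAAABAABAABAAABAABAAABAABAAABAABAABAAABAABAAABAABAABAAABAABAAABAABAA
gen 6: ABAABAABAAABAABAAABAABAABAAABAABAAABAABAABAAABAABAAABAABAA…BAAABAABAAABAABAAABAABAABAAABAABAAABAABAABAAABAABAAABAABAA  (len 239)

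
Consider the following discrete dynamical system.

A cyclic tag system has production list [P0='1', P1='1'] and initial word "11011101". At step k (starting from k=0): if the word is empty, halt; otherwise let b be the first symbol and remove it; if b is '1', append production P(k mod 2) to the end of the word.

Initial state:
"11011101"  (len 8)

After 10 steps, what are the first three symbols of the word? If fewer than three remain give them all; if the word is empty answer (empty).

111

[0] "11011101"  (len 8)
[1] "10111011"  (len 8)
[2] "01110111"  (len 8)
[3] "1110111"  (len 7)
[4] "1101111"  (len 7)
[5] "1011111"  (len 7)
[6] "0111111"  (len 7)
[7] "111111"  (len 6)
[8] "111111"  (len 6)
[9] "111111"  (len 6)
[10] "111111"  (len 6)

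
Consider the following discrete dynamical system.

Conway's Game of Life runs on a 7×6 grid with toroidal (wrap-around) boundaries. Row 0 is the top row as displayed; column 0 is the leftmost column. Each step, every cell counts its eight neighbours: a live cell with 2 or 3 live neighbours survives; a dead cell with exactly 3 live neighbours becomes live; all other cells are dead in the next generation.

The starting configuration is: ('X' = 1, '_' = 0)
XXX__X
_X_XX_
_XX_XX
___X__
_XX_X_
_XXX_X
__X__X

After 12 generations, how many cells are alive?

22

[0] XXX__X
_X_XX_
_XX_XX
___X__
_XX_X_
_XXX_X
__X__X
[1] _____X
______
XX___X
X____X
XX__X_
_____X
_____X
[2] ______
_____X
_X___X
____X_
_X__X_
____XX
X___XX
[3] X___X_
X_____
X___XX
X___XX
___XX_
___X__
X___X_
[4] XX____
XX__X_
_X__X_
X_____
___X__
___X_X
___XX_
[5] XXXXX_
__X___
_X____
______
____X_
__XX__
X_XXXX
[6] X_____
X_____
______
______
___X__
_XX___
X_____
[7] XX___X
______
______
______
__X___
_XX___
X_____
[8] XX___X
X_____
______
______
_XX___
_XX___
__X__X
[9] _X___X
XX___X
______
______
_XX___
X__X__
__X__X
[10] _XX_XX
_X___X
X_____
______
_XX___
X__X__
_XX_XX
[11] ______
_XX_XX
X_____
_X____
_XX___
X__XXX
______
[12] ______
XX___X
X_X__X
XXX___
_XXXXX
XXXXXX
____XX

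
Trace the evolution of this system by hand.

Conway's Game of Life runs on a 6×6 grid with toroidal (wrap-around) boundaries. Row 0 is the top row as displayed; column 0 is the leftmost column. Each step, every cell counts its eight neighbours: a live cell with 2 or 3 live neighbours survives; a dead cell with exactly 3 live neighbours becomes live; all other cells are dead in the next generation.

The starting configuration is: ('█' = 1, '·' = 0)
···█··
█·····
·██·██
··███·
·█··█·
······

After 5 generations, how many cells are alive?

[0] ···█··
█·····
·██·██
··███·
·█··█·
······
[1] ······
██████
███·██
█·····
··█·█·
······
[2] ██████
······
······
█·█·█·
······
······
[3] ██████
██████
······
······
······
██████
[4] ······
······
██████
······
██████
······
[5] ······
██████
██████
······
██████
██████

24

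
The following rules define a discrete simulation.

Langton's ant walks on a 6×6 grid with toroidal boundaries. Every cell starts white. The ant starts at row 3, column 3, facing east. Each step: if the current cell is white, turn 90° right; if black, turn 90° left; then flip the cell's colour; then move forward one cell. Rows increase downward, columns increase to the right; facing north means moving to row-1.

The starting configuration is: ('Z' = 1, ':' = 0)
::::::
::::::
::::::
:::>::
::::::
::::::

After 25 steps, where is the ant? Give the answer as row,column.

2,1

0) ::::::
::::::
::::::
:::>::
::::::
::::::
1) ::::::
::::::
::::::
:::Z::
:::v::
::::::
2) ::::::
::::::
::::::
:::Z::
::<Z::
::::::
3) ::::::
::::::
::::::
::^Z::
::ZZ::
::::::
4) ::::::
::::::
::::::
::Z>::
::ZZ::
::::::
5) ::::::
::::::
:::^::
::Z:::
::ZZ::
::::::
6) ::::::
::::::
:::Z>:
::Z:::
::ZZ::
::::::
7) ::::::
::::::
:::ZZ:
::Z:v:
::ZZ::
::::::
8) ::::::
::::::
:::ZZ:
::Z<Z:
::ZZ::
::::::
9) ::::::
::::::
:::^Z:
::ZZZ:
::ZZ::
::::::
10) ::::::
::::::
::<:Z:
::ZZZ:
::ZZ::
::::::
11) ::::::
::^:::
::Z:Z:
::ZZZ:
::ZZ::
::::::
12) ::::::
::Z>::
::Z:Z:
::ZZZ:
::ZZ::
::::::
13) ::::::
::ZZ::
::ZvZ:
::ZZZ:
::ZZ::
::::::
14) ::::::
::ZZ::
::<ZZ:
::ZZZ:
::ZZ::
::::::
15) ::::::
::ZZ::
:::ZZ:
::vZZ:
::ZZ::
::::::
16) ::::::
::ZZ::
:::ZZ:
:::>Z:
::ZZ::
::::::
17) ::::::
::ZZ::
:::^Z:
::::Z:
::ZZ::
::::::
18) ::::::
::ZZ::
::<:Z:
::::Z:
::ZZ::
::::::
19) ::::::
::^Z::
::Z:Z:
::::Z:
::ZZ::
::::::
20) ::::::
:<:Z::
::Z:Z:
::::Z:
::ZZ::
::::::
21) :^::::
:Z:Z::
::Z:Z:
::::Z:
::ZZ::
::::::
22) :Z>:::
:Z:Z::
::Z:Z:
::::Z:
::ZZ::
::::::
23) :ZZ:::
:ZvZ::
::Z:Z:
::::Z:
::ZZ::
::::::
24) :ZZ:::
:<ZZ::
::Z:Z:
::::Z:
::ZZ::
::::::
25) :ZZ:::
::ZZ::
:vZ:Z:
::::Z:
::ZZ::
::::::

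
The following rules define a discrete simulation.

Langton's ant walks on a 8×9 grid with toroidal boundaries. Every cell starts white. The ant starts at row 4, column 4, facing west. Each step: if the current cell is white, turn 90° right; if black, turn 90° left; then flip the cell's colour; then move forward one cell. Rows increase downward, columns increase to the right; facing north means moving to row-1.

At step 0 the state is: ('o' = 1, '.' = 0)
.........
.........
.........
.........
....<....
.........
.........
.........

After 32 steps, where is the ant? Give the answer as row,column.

step 0: .........
.........
.........
.........
....<....
.........
.........
.........
step 1: .........
.........
.........
....^....
....o....
.........
.........
.........
step 2: .........
.........
.........
....o>...
....o....
.........
.........
.........
step 3: .........
.........
.........
....oo...
....ov...
.........
.........
.........
step 4: .........
.........
.........
....oo...
....<o...
.........
.........
.........
step 5: .........
.........
.........
....oo...
.....o...
....v....
.........
.........
step 6: .........
.........
.........
....oo...
.....o...
...<o....
.........
.........
step 7: .........
.........
.........
....oo...
...^.o...
...oo....
.........
.........
step 8: .........
.........
.........
....oo...
...o>o...
...oo....
.........
.........
step 9: .........
.........
.........
....oo...
...ooo...
...ov....
.........
.........
step 10: .........
.........
.........
....oo...
...ooo...
...o.>...
.........
.........
step 11: .........
.........
.........
....oo...
...ooo...
...o.o...
.....v...
.........
step 12: .........
.........
.........
....oo...
...ooo...
...o.o...
....<o...
.........
step 13: .........
.........
.........
....oo...
...ooo...
...o^o...
....oo...
.........
step 14: .........
.........
.........
....oo...
...ooo...
...oo>...
....oo...
.........
step 15: .........
.........
.........
....oo...
...oo^...
...oo....
....oo...
.........
step 16: .........
.........
.........
....oo...
...o<....
...oo....
....oo...
.........
step 17: .........
.........
.........
....oo...
...o.....
...ov....
....oo...
.........
step 18: .........
.........
.........
....oo...
...o.....
...o.>...
....oo...
.........
step 19: .........
.........
.........
....oo...
...o.....
...o.o...
....ov...
.........
step 20: .........
.........
.........
....oo...
...o.....
...o.o...
....o.>..
.........
step 21: .........
.........
.........
....oo...
...o.....
...o.o...
....o.o..
......v..
step 22: .........
.........
.........
....oo...
...o.....
...o.o...
....o.o..
.....<o..
step 23: .........
.........
.........
....oo...
...o.....
...o.o...
....o^o..
.....oo..
step 24: .........
.........
.........
....oo...
...o.....
...o.o...
....oo>..
.....oo..
step 25: .........
.........
.........
....oo...
...o.....
...o.o^..
....oo...
.....oo..
step 26: .........
.........
.........
....oo...
...o.....
...o.oo>.
....oo...
.....oo..
step 27: .........
.........
.........
....oo...
...o.....
...o.ooo.
....oo.v.
.....oo..
step 28: .........
.........
.........
....oo...
...o.....
...o.ooo.
....oo<o.
.....oo..
step 29: .........
.........
.........
....oo...
...o.....
...o.o^o.
....oooo.
.....oo..
step 30: .........
.........
.........
....oo...
...o.....
...o.<.o.
....oooo.
.....oo..
step 31: .........
.........
.........
....oo...
...o.....
...o...o.
....ovoo.
.....oo..
step 32: .........
.........
.........
....oo...
...o.....
...o...o.
....o.>o.
.....oo..

6,6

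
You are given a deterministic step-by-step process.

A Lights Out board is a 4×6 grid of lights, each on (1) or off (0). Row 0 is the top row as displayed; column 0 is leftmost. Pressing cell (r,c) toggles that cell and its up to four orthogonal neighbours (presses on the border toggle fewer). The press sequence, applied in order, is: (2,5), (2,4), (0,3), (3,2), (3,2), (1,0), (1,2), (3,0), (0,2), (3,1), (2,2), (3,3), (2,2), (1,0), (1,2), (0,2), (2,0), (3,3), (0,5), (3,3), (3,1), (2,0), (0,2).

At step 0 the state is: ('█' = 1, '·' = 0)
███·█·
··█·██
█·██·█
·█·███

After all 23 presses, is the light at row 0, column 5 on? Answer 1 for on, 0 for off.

step 0: ███·█·
··█·██
█·██·█
·█·███
step 1: ███·█·
··█·█·
█·███·
·█·██·
step 2: ███·█·
··█···
█·█··█
·█·█··
step 3: ██·█··
··██··
█·█··█
·█·█··
step 4: ██·█··
··██··
█····█
··█···
step 5: ██·█··
··██··
█·█··█
·█·█··
step 6: ·█·█··
████··
··█··█
·█·█··
step 7: ·███··
█·····
·····█
·█·█··
step 8: ·███··
█·····
█····█
█··█··
step 9: ······
█·█···
█····█
█··█··
step 10: ······
█·█···
██···█
·███··
step 11: ······
█·····
█·██·█
·█·█··
step 12: ······
█·····
█·█··█
·██·█·
step 13: ······
█·█···
██·█·█
·█··█·
step 14: █·····
·██···
·█·█·█
·█··█·
step 15: █·█···
···█··
·███·█
·█··█·
step 16: ██·█··
··██··
·███·█
·█··█·
step 17: ██·█··
█·██··
█·██·█
██··█·
step 18: ██·█··
█·██··
█·█··█
████··
step 19: ██·███
█·██·█
█·█··█
████··
step 20: ██·███
█·██·█
█·██·█
██··█·
step 21: ██·███
█·██·█
████·█
··█·█·
step 22: ██·███
··██·█
··██·█
█·█·█·
step 23: █·█·██
···█·█
··██·█
█·█·█·

1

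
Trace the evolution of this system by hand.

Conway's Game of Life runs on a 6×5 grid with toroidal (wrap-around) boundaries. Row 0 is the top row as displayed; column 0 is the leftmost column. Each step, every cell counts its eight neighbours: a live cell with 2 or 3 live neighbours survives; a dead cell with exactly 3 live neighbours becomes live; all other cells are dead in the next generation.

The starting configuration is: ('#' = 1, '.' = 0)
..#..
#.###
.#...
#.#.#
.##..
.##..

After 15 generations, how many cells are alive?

4

t=0: ..#..
#.###
.#...
#.#.#
.##..
.##..
t=1: #...#
#.###
.....
#.##.
.....
...#.
t=2: ###..
##.#.
#....
.....
..###
....#
t=3: ..##.
.....
##..#
...##
...##
....#
t=4: ...#.
#####
#..##
..#..
#....
..#.#
t=5: .....
.#...
.....
##.#.
.#.#.
...##
t=6: .....
.....
###..
##..#
.#.#.
..###
t=7: ...#.
.#...
..#.#
...##
.#...
..###
t=8: ...##
..##.
#.#.#
#.###
#....
..###
t=9: .....
###..
#....
..#..
#....
#.#..
t=10: #.#..
##...
#.#..
.#...
.....
.#...
t=11: #.#..
#.#.#
#.#..
.#...
.....
.#...
t=12: #.###
#.#.#
#.###
.#...
.....
.#...
t=13: ..#..
.....
..#..
#####
.....
#####
t=14: #.#.#
.....
#.#.#
#####
.....
#####
t=15: ..#..
.....
..#..
..#..
.....
..#..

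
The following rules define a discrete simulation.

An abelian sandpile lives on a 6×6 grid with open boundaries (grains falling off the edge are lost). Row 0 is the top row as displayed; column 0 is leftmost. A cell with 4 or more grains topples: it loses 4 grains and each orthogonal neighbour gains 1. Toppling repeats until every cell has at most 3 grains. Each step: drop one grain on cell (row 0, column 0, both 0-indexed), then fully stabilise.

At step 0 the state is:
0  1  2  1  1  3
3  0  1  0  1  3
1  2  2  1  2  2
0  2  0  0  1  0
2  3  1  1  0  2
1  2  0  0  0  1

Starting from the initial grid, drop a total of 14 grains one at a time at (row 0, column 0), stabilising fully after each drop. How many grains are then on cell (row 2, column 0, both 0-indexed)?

2

t=0: 0  1  2  1  1  3
3  0  1  0  1  3
1  2  2  1  2  2
0  2  0  0  1  0
2  3  1  1  0  2
1  2  0  0  0  1
t=1: 1  1  2  1  1  3
3  0  1  0  1  3
1  2  2  1  2  2
0  2  0  0  1  0
2  3  1  1  0  2
1  2  0  0  0  1
t=2: 2  1  2  1  1  3
3  0  1  0  1  3
1  2  2  1  2  2
0  2  0  0  1  0
2  3  1  1  0  2
1  2  0  0  0  1
t=3: 3  1  2  1  1  3
3  0  1  0  1  3
1  2  2  1  2  2
0  2  0  0  1  0
2  3  1  1  0  2
1  2  0  0  0  1
t=4: 1  2  2  1  1  3
0  1  1  0  1  3
2  2  2  1  2  2
0  2  0  0  1  0
2  3  1  1  0  2
1  2  0  0  0  1
t=5: 2  2  2  1  1  3
0  1  1  0  1  3
2  2  2  1  2  2
0  2  0  0  1  0
2  3  1  1  0  2
1  2  0  0  0  1
t=6: 3  2  2  1  1  3
0  1  1  0  1  3
2  2  2  1  2  2
0  2  0  0  1  0
2  3  1  1  0  2
1  2  0  0  0  1
t=7: 0  3  2  1  1  3
1  1  1  0  1  3
2  2  2  1  2  2
0  2  0  0  1  0
2  3  1  1  0  2
1  2  0  0  0  1
t=8: 1  3  2  1  1  3
1  1  1  0  1  3
2  2  2  1  2  2
0  2  0  0  1  0
2  3  1  1  0  2
1  2  0  0  0  1
t=9: 2  3  2  1  1  3
1  1  1  0  1  3
2  2  2  1  2  2
0  2  0  0  1  0
2  3  1  1  0  2
1  2  0  0  0  1
t=10: 3  3  2  1  1  3
1  1  1  0  1  3
2  2  2  1  2  2
0  2  0  0  1  0
2  3  1  1  0  2
1  2  0  0  0  1
t=11: 1  0  3  1  1  3
2  2  1  0  1  3
2  2  2  1  2  2
0  2  0  0  1  0
2  3  1  1  0  2
1  2  0  0  0  1
t=12: 2  0  3  1  1  3
2  2  1  0  1  3
2  2  2  1  2  2
0  2  0  0  1  0
2  3  1  1  0  2
1  2  0  0  0  1
t=13: 3  0  3  1  1  3
2  2  1  0  1  3
2  2  2  1  2  2
0  2  0  0  1  0
2  3  1  1  0  2
1  2  0  0  0  1
t=14: 0  1  3  1  1  3
3  2  1  0  1  3
2  2  2  1  2  2
0  2  0  0  1  0
2  3  1  1  0  2
1  2  0  0  0  1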